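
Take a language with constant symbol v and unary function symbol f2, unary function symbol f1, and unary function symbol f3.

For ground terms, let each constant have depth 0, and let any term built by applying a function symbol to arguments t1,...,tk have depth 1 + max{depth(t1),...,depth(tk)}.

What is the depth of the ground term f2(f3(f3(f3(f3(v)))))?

5

depth(f3(v)) = 1 + depth(v) = 1 + 0 = 1
depth(f3(f3(v))) = 1 + depth(f3(v)) = 1 + 1 = 2
depth(f3(f3(f3(v)))) = 1 + depth(f3(f3(v))) = 1 + 2 = 3
depth(f3(f3(f3(f3(v))))) = 1 + depth(f3(f3(f3(v)))) = 1 + 3 = 4
depth(f2(f3(f3(f3(f3(v)))))) = 1 + depth(f3(f3(f3(f3(v))))) = 1 + 4 = 5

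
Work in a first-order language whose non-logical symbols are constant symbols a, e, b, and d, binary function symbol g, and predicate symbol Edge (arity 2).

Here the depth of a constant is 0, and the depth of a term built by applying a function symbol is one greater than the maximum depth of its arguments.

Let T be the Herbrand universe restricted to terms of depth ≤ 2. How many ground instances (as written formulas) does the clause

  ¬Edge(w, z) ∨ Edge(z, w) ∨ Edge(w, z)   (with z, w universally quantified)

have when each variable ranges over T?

163216

Ground terms of depth ≤ 2:
  Write N_k for the number of ground terms of depth ≤ k. A term of depth ≤ k is either a constant or a function symbol applied to arguments of depth ≤ k−1, so N_k = 4 + N_{k-1}^2.
  N_0 = 4
  N_1 = 4 + 4^2 = 20
  N_2 = 4 + 20^2 = 404
So there are 404 ground terms available for substitution.
The body mentions every one of the 2 quantified variables; since ground terms form a free algebra, no two substitutions collapse to the same formula.
Number of ground instances = 404^2 = 163216.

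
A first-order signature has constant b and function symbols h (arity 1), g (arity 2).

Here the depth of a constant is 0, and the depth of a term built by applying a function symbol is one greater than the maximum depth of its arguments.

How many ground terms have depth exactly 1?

2

Let N_k = |{terms of depth ≤ k}|. Then N_0 = 1 and N_k = 1 + N_{k-1} + N_{k-1}^2 for k ≥ 1 (one summand per function symbol, arity giving the exponent).
N_0 = 1
N_1 = 1 + 1 + 1^2 = 3
Terms of depth exactly 1: N_1 − N_0 = 3 − 1 = 2.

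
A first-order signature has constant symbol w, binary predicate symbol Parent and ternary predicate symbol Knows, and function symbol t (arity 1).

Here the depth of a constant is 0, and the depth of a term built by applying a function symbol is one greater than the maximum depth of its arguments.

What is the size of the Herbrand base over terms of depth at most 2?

First count ground terms of depth ≤ 2.
Write N_k for the number of ground terms of depth ≤ k. A term of depth ≤ k is either a constant or a function symbol applied to arguments of depth ≤ k−1, so N_k = 1 + N_{k-1}.
N_0 = 1
N_1 = 1 + 1 = 2
N_2 = 1 + 2 = 3
Explicitly: w, t(w), t(t(w)).
So |H| = 3.
A ground atom is a predicate applied to a tuple of terms from H, so the count is the sum over predicates of |H|^arity:
  Parent: 3^2 = 9;  Knows: 3^3 = 27
Total ground atoms: 9 + 27 = 36.

36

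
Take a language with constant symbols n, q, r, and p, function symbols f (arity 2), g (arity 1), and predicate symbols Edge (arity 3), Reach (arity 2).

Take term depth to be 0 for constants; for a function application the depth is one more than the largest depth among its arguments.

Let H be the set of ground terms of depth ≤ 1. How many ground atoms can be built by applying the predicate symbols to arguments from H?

First count ground terms of depth ≤ 1.
Count level by level. With function symbols f/2, g/1, the terms of depth ≤ k are the 4 constants together with each function applied to depth-≤(k−1) tuples, so N_k = 4 + N_{k-1}^2 + N_{k-1}.
N_0 = 4
N_1 = 4 + 4^2 + 4 = 24
So |H| = 24.
For each predicate symbol, the number of ground atoms is |H| raised to its arity; summing:
  Edge: 24^3 = 13824;  Reach: 24^2 = 576
Total ground atoms: 13824 + 576 = 14400.

14400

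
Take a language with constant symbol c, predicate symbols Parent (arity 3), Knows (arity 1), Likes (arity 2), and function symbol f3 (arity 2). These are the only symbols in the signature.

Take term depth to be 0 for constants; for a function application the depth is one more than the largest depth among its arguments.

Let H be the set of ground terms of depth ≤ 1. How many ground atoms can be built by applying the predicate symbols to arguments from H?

First count ground terms of depth ≤ 1.
Count level by level. With function symbols f3/2, the terms of depth ≤ k are the 1 constant together with each function applied to depth-≤(k−1) tuples, so N_k = 1 + N_{k-1}^2.
N_0 = 1
N_1 = 1 + 1^2 = 2
So |H| = 2.
Each predicate of arity r yields |H|^r ground atoms (one per choice of an r-tuple from H):
  Parent: 2^3 = 8;  Knows: 2;  Likes: 2^2 = 4
Total ground atoms: 8 + 2 + 4 = 14.

14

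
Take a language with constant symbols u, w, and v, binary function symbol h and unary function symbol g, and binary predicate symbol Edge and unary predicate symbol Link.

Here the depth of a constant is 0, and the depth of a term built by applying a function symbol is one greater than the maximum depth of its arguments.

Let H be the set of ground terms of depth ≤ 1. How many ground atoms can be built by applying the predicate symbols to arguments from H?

240

First count ground terms of depth ≤ 1.
Count level by level. With function symbols h/2, g/1, the terms of depth ≤ k are the 3 constants together with each function applied to depth-≤(k−1) tuples, so N_k = 3 + N_{k-1}^2 + N_{k-1}.
N_0 = 3
N_1 = 3 + 3^2 + 3 = 15
So |H| = 15.
Each predicate of arity r yields |H|^r ground atoms (one per choice of an r-tuple from H):
  Edge: 15^2 = 225;  Link: 15
Total ground atoms: 225 + 15 = 240.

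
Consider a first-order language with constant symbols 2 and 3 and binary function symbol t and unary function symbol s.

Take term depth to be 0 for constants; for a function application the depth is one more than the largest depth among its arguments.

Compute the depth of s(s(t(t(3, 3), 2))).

4

depth(t(3, 3)) = 1 + max(0, 0) = 1
depth(t(t(3, 3), 2)) = 1 + max(1, 0) = 2
depth(s(t(t(3, 3), 2))) = 1 + depth(t(t(3, 3), 2)) = 1 + 2 = 3
depth(s(s(t(t(3, 3), 2)))) = 1 + depth(s(t(t(3, 3), 2))) = 1 + 3 = 4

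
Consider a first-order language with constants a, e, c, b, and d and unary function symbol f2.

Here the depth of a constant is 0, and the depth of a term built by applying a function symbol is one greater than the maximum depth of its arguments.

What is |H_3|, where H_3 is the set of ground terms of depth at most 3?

20

Let N_k = |{terms of depth ≤ k}|. Then N_0 = 5 and N_k = 5 + N_{k-1} for k ≥ 1 (one summand per function symbol, arity giving the exponent).
N_0 = 5
N_1 = 5 + 5 = 10
N_2 = 5 + 10 = 15
N_3 = 5 + 15 = 20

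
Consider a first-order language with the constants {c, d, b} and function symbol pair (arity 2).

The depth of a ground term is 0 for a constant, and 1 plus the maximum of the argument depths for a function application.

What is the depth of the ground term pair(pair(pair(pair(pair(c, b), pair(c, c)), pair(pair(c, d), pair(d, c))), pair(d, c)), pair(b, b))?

depth(pair(c, b)) = 1 + max(0, 0) = 1
depth(pair(c, c)) = 1 + max(0, 0) = 1
depth(pair(pair(c, b), pair(c, c))) = 1 + max(1, 1) = 2
depth(pair(c, d)) = 1 + max(0, 0) = 1
depth(pair(d, c)) = 1 + max(0, 0) = 1
depth(pair(pair(c, d), pair(d, c))) = 1 + max(1, 1) = 2
depth(pair(pair(pair(c, b), pair(c, c)), pair(pair(c, d), pair(d, c)))) = 1 + max(2, 2) = 3
depth(pair(pair(pair(pair(c, b), pair(c, c)), pair(pair(c, d), pair(d, c))), pair(d, c))) = 1 + max(3, 1) = 4
depth(pair(b, b)) = 1 + max(0, 0) = 1
depth(pair(pair(pair(pair(pair(c, b), pair(c, c)), pair(pair(c, d), pair(d, c))), pair(d, c)), pair(b, b))) = 1 + max(4, 1) = 5

5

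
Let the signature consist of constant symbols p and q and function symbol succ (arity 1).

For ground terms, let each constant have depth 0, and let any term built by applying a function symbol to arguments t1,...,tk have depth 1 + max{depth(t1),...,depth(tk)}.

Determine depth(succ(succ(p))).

2

depth(succ(p)) = 1 + depth(p) = 1 + 0 = 1
depth(succ(succ(p))) = 1 + depth(succ(p)) = 1 + 1 = 2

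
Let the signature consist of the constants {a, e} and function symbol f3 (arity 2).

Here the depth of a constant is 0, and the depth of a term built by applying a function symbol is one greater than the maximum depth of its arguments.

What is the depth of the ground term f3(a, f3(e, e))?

depth(f3(e, e)) = 1 + max(0, 0) = 1
depth(f3(a, f3(e, e))) = 1 + max(0, 1) = 2

2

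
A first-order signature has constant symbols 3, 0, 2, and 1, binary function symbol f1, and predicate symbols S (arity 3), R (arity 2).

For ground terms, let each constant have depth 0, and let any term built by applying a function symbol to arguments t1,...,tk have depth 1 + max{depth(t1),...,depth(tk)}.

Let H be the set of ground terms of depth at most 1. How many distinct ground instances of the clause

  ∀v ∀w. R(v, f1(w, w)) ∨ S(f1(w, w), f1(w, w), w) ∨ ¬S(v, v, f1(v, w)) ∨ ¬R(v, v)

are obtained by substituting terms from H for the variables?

Ground terms of depth ≤ 1:
  If N_k denotes the number of depth-≤k ground terms, the 4 constants give N_0 = 4, and each function symbol of arity r contributes N_{k-1}^r new terms at level k: N_k = 4 + N_{k-1}^2.
  N_0 = 4
  N_1 = 4 + 4^2 = 20
So there are 20 ground terms available for substitution.
There are 2 variables to instantiate (v, w), each occurring in at least one literal, so different choices give different ground instances.
Number of ground instances = 20^2 = 400.

400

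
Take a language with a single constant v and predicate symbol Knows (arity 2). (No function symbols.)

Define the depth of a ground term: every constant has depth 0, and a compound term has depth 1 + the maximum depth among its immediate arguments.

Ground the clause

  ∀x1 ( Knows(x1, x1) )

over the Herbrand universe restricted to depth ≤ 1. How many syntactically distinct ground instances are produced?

1

Ground terms of depth ≤ 1:
  With no function symbols every ground term is a constant, so there is exactly 1 ground term at every depth bound.
  N_0 = 1
  N_1 = 1
  Explicitly: v.
So there is exactly 1 ground term available for substitution.
The variable x1 ranges independently over the available ground terms, and distinct assignments produce distinct instances.
Number of ground instances = 1.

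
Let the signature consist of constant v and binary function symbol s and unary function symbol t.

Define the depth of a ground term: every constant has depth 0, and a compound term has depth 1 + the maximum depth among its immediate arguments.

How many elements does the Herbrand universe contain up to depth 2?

Write N_k for the number of ground terms of depth ≤ k. A term of depth ≤ k is either a constant or a function symbol applied to arguments of depth ≤ k−1, so N_k = 1 + N_{k-1}^2 + N_{k-1}.
N_0 = 1
N_1 = 1 + 1^2 + 1 = 3
N_2 = 1 + 3^2 + 3 = 13

13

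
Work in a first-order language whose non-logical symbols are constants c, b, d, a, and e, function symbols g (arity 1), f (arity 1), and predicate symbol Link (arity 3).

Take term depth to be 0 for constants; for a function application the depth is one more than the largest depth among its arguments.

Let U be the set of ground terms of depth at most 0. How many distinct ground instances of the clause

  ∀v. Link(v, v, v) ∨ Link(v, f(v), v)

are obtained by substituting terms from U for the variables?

5

Ground terms of depth ≤ 0:
  Write N_k for the number of ground terms of depth ≤ k. A term of depth ≤ k is either a constant or a function symbol applied to arguments of depth ≤ k−1, so N_k = 5 + N_{k-1} + N_{k-1}.
  N_0 = 5
  Explicitly: c, b, d, a, e.
So there are 5 ground terms available for substitution.
There is 1 variable to instantiate (v),  occurring in at least one literal, so different choices give different ground instances.
Number of ground instances = 5.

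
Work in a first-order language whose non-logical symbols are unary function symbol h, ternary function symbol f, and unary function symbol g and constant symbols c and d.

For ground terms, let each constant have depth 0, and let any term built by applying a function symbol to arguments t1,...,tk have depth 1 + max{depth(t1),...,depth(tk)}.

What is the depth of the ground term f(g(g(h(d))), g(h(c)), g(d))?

4

depth(h(d)) = 1 + depth(d) = 1 + 0 = 1
depth(g(h(d))) = 1 + depth(h(d)) = 1 + 1 = 2
depth(g(g(h(d)))) = 1 + depth(g(h(d))) = 1 + 2 = 3
depth(h(c)) = 1 + depth(c) = 1 + 0 = 1
depth(g(h(c))) = 1 + depth(h(c)) = 1 + 1 = 2
depth(g(d)) = 1 + depth(d) = 1 + 0 = 1
depth(f(g(g(h(d))), g(h(c)), g(d))) = 1 + max(3, 2, 1) = 4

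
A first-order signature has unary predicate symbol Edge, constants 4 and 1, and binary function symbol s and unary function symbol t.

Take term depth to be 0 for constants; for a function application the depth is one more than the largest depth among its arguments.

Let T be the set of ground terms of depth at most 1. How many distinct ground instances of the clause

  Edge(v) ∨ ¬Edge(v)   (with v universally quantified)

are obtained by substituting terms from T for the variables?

Ground terms of depth ≤ 1:
  Let N_k count ground terms of depth at most k. Each non-constant term of depth ≤ k is some function symbol applied to depth-≤(k−1) arguments, giving N_k = 2 + N_{k-1}^2 + N_{k-1}.
  N_0 = 2
  N_1 = 2 + 2^2 + 2 = 8
  Explicitly: 4, 1, s(4, 4), s(4, 1), s(1, 4), s(1, 1), t(4), t(1).
So there are 8 ground terms available for substitution.
There is 1 variable to instantiate (v),  occurring in at least one literal, so different choices give different ground instances.
Number of ground instances = 8.

8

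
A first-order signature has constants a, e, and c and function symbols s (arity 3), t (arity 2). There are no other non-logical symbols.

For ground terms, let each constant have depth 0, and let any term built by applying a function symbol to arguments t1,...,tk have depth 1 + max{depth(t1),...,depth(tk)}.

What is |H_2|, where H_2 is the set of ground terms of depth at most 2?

60843

If N_k denotes the number of depth-≤k ground terms, the 3 constants give N_0 = 3, and each function symbol of arity r contributes N_{k-1}^r new terms at level k: N_k = 3 + N_{k-1}^3 + N_{k-1}^2.
N_0 = 3
N_1 = 3 + 3^3 + 3^2 = 39
N_2 = 3 + 39^3 + 39^2 = 60843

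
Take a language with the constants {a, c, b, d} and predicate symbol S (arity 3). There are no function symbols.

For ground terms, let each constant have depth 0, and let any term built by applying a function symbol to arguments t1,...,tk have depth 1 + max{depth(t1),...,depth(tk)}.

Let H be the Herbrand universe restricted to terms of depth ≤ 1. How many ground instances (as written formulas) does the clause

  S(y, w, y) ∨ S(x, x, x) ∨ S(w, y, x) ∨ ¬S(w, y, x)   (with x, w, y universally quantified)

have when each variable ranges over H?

64

Ground terms of depth ≤ 1:
  With no function symbols every ground term is a constant, so there are exactly 4 ground terms at every depth bound.
  N_0 = 4
  N_1 = 4
So there are 4 ground terms available for substitution.
Each of x, w, y ranges independently over the available ground terms, and distinct assignments produce distinct instances.
Number of ground instances = 4^3 = 64.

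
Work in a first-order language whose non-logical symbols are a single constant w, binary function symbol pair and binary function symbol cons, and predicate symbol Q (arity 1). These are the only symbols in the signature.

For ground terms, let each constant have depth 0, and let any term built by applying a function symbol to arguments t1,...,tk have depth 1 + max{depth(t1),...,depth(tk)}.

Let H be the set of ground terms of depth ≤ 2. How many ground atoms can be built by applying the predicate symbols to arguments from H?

19

First count ground terms of depth ≤ 2.
If N_k denotes the number of depth-≤k ground terms, the 1 constant gives N_0 = 1, and each function symbol of arity r contributes N_{k-1}^r new terms at level k: N_k = 1 + N_{k-1}^2 + N_{k-1}^2.
N_0 = 1
N_1 = 1 + 1^2 + 1^2 = 3
N_2 = 1 + 3^2 + 3^2 = 19
So |H| = 19.
Ground atoms are formed by filling each argument slot of a predicate with a term from H, so an r-ary predicate gives |H|^r atoms:
  Q: 19
Total ground atoms: 19.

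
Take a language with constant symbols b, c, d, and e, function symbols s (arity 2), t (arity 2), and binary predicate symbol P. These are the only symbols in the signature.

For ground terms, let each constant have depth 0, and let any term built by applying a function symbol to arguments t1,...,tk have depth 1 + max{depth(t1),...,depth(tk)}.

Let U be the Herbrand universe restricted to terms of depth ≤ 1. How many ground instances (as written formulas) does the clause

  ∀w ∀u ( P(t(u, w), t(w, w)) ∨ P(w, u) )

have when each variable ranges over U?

1296

Ground terms of depth ≤ 1:
  Write N_k for the number of ground terms of depth ≤ k. A term of depth ≤ k is either a constant or a function symbol applied to arguments of depth ≤ k−1, so N_k = 4 + N_{k-1}^2 + N_{k-1}^2.
  N_0 = 4
  N_1 = 4 + 4^2 + 4^2 = 36
So there are 36 ground terms available for substitution.
Each of w, u ranges independently over the available ground terms, and distinct assignments produce distinct instances.
Number of ground instances = 36^2 = 1296.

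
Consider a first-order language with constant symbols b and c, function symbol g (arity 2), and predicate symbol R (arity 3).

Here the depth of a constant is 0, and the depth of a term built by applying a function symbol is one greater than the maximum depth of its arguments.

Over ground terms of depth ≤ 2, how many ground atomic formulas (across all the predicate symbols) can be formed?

First count ground terms of depth ≤ 2.
Let N_k = |{terms of depth ≤ k}|. Then N_0 = 2 and N_k = 2 + N_{k-1}^2 for k ≥ 1 (one summand per function symbol, arity giving the exponent).
N_0 = 2
N_1 = 2 + 2^2 = 6
N_2 = 2 + 6^2 = 38
So |H| = 38.
A ground atom is a predicate applied to a tuple of terms from H, so the count is the sum over predicates of |H|^arity:
  R: 38^3 = 54872
Total ground atoms: 54872.

54872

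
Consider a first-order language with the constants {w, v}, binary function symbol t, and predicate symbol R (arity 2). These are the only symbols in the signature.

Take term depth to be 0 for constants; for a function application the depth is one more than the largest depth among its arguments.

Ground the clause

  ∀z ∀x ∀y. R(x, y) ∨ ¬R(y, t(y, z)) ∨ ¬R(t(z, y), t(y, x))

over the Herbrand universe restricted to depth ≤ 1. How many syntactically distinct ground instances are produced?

216

Ground terms of depth ≤ 1:
  If N_k denotes the number of depth-≤k ground terms, the 2 constants give N_0 = 2, and each function symbol of arity r contributes N_{k-1}^r new terms at level k: N_k = 2 + N_{k-1}^2.
  N_0 = 2
  N_1 = 2 + 2^2 = 6
So there are 6 ground terms available for substitution.
The clause has 3 distinct variables (z, x, y), each appearing in the body. In the free term algebra distinct substitutions yield syntactically distinct ground instances.
Number of ground instances = 6^3 = 216.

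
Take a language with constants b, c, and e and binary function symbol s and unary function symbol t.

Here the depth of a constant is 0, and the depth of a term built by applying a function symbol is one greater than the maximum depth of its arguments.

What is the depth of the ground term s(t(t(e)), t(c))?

depth(t(e)) = 1 + depth(e) = 1 + 0 = 1
depth(t(t(e))) = 1 + depth(t(e)) = 1 + 1 = 2
depth(t(c)) = 1 + depth(c) = 1 + 0 = 1
depth(s(t(t(e)), t(c))) = 1 + max(2, 1) = 3

3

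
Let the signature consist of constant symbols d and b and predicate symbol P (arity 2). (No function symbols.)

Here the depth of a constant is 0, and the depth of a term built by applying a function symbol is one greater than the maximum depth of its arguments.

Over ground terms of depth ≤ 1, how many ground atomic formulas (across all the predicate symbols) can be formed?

4

First count ground terms of depth ≤ 1.
With no function symbols every ground term is a constant, so there are exactly 2 ground terms at every depth bound.
N_0 = 2
N_1 = 2
Explicitly: d, b.
So |H| = 2.
Each predicate of arity r yields |H|^r ground atoms (one per choice of an r-tuple from H):
  P: 2^2 = 4
Total ground atoms: 4.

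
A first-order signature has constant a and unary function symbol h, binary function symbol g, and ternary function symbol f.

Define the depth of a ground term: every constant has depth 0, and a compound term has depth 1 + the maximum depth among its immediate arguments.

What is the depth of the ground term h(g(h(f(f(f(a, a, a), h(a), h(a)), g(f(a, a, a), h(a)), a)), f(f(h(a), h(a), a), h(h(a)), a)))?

depth(f(a, a, a)) = 1 + max(0, 0, 0) = 1
depth(h(a)) = 1 + depth(a) = 1 + 0 = 1
depth(f(f(a, a, a), h(a), h(a))) = 1 + max(1, 1, 1) = 2
depth(g(f(a, a, a), h(a))) = 1 + max(1, 1) = 2
depth(f(f(f(a, a, a), h(a), h(a)), g(f(a, a, a), h(a)), a)) = 1 + max(2, 2, 0) = 3
depth(h(f(f(f(a, a, a), h(a), h(a)), g(f(a, a, a), h(a)), a))) = 1 + depth(f(f(f(a, a, a), h(a), h(a)), g(f(a, a, a), h(a)), a)) = 1 + 3 = 4
depth(f(h(a), h(a), a)) = 1 + max(1, 1, 0) = 2
depth(h(h(a))) = 1 + depth(h(a)) = 1 + 1 = 2
depth(f(f(h(a), h(a), a), h(h(a)), a)) = 1 + max(2, 2, 0) = 3
depth(g(h(f(f(f(a, a, a), h(a), h(a)), g(f(a, a, a), h(a)), a)), f(f(h(a), h(a), a), h(h(a)), a))) = 1 + max(4, 3) = 5
depth(h(g(h(f(f(f(a, a, a), h(a), h(a)), g(f(a, a, a), h(a)), a)), f(f(h(a), h(a), a), h(h(a)), a)))) = 1 + depth(g(h(f(f(f(a, a, a), h(a), h(a)), g(f(a, a, a), h(a)), a)), f(f(h(a), h(a), a), h(h(a)), a))) = 1 + 5 = 6

6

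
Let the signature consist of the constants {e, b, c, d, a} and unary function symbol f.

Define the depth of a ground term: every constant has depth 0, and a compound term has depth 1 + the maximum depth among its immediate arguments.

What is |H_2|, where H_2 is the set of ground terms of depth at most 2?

Let N_k count ground terms of depth at most k. Each non-constant term of depth ≤ k is some function symbol applied to depth-≤(k−1) arguments, giving N_k = 5 + N_{k-1}.
N_0 = 5
N_1 = 5 + 5 = 10
N_2 = 5 + 10 = 15

15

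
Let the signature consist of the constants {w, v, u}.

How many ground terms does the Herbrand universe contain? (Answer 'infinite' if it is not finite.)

There are no function symbols, so every ground term is one of the 3 constants.
The Herbrand universe is {w, v, u}, which is finite with 3 elements.

3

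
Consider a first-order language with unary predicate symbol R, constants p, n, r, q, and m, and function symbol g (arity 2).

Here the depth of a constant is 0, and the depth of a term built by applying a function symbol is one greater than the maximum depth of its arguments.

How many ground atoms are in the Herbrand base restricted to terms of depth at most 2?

905

First count ground terms of depth ≤ 2.
If N_k denotes the number of depth-≤k ground terms, the 5 constants give N_0 = 5, and each function symbol of arity r contributes N_{k-1}^r new terms at level k: N_k = 5 + N_{k-1}^2.
N_0 = 5
N_1 = 5 + 5^2 = 30
N_2 = 5 + 30^2 = 905
So |H| = 905.
A ground atom is a predicate applied to a tuple of terms from H, so the count is the sum over predicates of |H|^arity:
  R: 905
Total ground atoms: 905.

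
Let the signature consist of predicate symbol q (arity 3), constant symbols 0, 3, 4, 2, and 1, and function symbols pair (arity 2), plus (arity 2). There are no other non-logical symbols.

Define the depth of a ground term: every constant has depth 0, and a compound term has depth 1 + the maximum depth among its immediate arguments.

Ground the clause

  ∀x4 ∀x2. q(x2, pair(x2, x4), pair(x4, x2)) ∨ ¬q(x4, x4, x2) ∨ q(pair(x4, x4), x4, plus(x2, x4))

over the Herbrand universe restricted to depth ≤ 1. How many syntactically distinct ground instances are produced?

Ground terms of depth ≤ 1:
  Write N_k for the number of ground terms of depth ≤ k. A term of depth ≤ k is either a constant or a function symbol applied to arguments of depth ≤ k−1, so N_k = 5 + N_{k-1}^2 + N_{k-1}^2.
  N_0 = 5
  N_1 = 5 + 5^2 + 5^2 = 55
So there are 55 ground terms available for substitution.
The clause has 2 distinct variables (x4, x2), each appearing in the body. In the free term algebra distinct substitutions yield syntactically distinct ground instances.
Number of ground instances = 55^2 = 3025.

3025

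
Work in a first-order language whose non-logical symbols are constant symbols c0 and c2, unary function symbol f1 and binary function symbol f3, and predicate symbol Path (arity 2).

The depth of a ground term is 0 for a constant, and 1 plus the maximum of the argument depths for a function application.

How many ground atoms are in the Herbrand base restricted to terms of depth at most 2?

First count ground terms of depth ≤ 2.
Let N_k = |{terms of depth ≤ k}|. Then N_0 = 2 and N_k = 2 + N_{k-1} + N_{k-1}^2 for k ≥ 1 (one summand per function symbol, arity giving the exponent).
N_0 = 2
N_1 = 2 + 2 + 2^2 = 8
N_2 = 2 + 8 + 8^2 = 74
So |H| = 74.
Each predicate of arity r yields |H|^r ground atoms (one per choice of an r-tuple from H):
  Path: 74^2 = 5476
Total ground atoms: 5476.

5476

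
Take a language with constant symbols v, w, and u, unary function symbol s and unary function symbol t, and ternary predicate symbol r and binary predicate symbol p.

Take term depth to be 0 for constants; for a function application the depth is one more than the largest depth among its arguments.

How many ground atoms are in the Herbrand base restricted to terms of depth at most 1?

810

First count ground terms of depth ≤ 1.
Let N_k = |{terms of depth ≤ k}|. Then N_0 = 3 and N_k = 3 + N_{k-1} + N_{k-1} for k ≥ 1 (one summand per function symbol, arity giving the exponent).
N_0 = 3
N_1 = 3 + 3 + 3 = 9
Explicitly: v, w, u, s(v), s(w), s(u), t(v), t(w), t(u).
So |H| = 9.
Ground atoms are formed by filling each argument slot of a predicate with a term from H, so an r-ary predicate gives |H|^r atoms:
  r: 9^3 = 729;  p: 9^2 = 81
Total ground atoms: 729 + 81 = 810.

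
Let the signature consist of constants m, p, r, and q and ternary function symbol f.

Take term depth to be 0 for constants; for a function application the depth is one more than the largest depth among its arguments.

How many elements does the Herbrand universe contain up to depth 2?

314436

Write N_k for the number of ground terms of depth ≤ k. A term of depth ≤ k is either a constant or a function symbol applied to arguments of depth ≤ k−1, so N_k = 4 + N_{k-1}^3.
N_0 = 4
N_1 = 4 + 4^3 = 68
N_2 = 4 + 68^3 = 314436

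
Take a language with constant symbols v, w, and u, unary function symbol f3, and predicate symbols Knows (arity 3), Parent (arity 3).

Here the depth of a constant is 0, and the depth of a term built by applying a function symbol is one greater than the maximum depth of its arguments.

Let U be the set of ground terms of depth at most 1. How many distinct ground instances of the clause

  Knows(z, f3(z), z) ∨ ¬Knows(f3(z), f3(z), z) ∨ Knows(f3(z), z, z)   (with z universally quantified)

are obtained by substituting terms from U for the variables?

6

Ground terms of depth ≤ 1:
  Let N_k count ground terms of depth at most k. Each non-constant term of depth ≤ k is some function symbol applied to depth-≤(k−1) arguments, giving N_k = 3 + N_{k-1}.
  N_0 = 3
  N_1 = 3 + 3 = 6
  Explicitly: v, w, u, f3(v), f3(w), f3(u).
So there are 6 ground terms available for substitution.
There is 1 variable to instantiate (z),  occurring in at least one literal, so different choices give different ground instances.
Number of ground instances = 6.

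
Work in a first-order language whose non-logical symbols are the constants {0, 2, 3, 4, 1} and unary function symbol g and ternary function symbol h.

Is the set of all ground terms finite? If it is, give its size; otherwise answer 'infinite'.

infinite

The signature has at least one function symbol (g, arity 1) and at least one constant (0).
Iterating g gives infinitely many distinct ground terms: 0, g(0), g(g(0)), ...
So the Herbrand universe is infinite.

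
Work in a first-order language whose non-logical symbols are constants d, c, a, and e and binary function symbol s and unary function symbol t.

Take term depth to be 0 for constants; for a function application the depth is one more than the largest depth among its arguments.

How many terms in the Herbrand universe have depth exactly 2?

580

If N_k denotes the number of depth-≤k ground terms, the 4 constants give N_0 = 4, and each function symbol of arity r contributes N_{k-1}^r new terms at level k: N_k = 4 + N_{k-1}^2 + N_{k-1}.
N_0 = 4
N_1 = 4 + 4^2 + 4 = 24
N_2 = 4 + 24^2 + 24 = 604
Terms of depth exactly 2: N_2 − N_1 = 604 − 24 = 580.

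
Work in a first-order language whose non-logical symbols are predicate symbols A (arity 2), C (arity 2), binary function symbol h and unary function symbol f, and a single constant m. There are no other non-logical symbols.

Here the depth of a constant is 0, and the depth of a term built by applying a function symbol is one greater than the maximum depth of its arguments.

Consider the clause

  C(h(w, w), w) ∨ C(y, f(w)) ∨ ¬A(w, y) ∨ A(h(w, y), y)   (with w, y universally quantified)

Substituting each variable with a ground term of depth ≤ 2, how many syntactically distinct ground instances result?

Ground terms of depth ≤ 2:
  Let N_k = |{terms of depth ≤ k}|. Then N_0 = 1 and N_k = 1 + N_{k-1}^2 + N_{k-1} for k ≥ 1 (one summand per function symbol, arity giving the exponent).
  N_0 = 1
  N_1 = 1 + 1^2 + 1 = 3
  N_2 = 1 + 3^2 + 3 = 13
So there are 13 ground terms available for substitution.
The clause has 2 distinct variables (w, y), each appearing in the body. In the free term algebra distinct substitutions yield syntactically distinct ground instances.
Number of ground instances = 13^2 = 169.

169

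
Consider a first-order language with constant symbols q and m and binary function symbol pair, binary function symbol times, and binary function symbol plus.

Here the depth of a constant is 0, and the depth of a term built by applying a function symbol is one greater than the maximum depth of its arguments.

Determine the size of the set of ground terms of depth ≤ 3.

1044302

Let N_k = |{terms of depth ≤ k}|. Then N_0 = 2 and N_k = 2 + N_{k-1}^2 + N_{k-1}^2 + N_{k-1}^2 for k ≥ 1 (one summand per function symbol, arity giving the exponent).
N_0 = 2
N_1 = 2 + 2^2 + 2^2 + 2^2 = 14
N_2 = 2 + 14^2 + 14^2 + 14^2 = 590
N_3 = 2 + 590^2 + 590^2 + 590^2 = 1044302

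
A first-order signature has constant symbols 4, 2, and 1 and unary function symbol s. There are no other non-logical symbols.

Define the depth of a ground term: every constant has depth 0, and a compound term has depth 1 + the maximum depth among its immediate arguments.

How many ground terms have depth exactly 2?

Count level by level. With function symbols s/1, the terms of depth ≤ k are the 3 constants together with each function applied to depth-≤(k−1) tuples, so N_k = 3 + N_{k-1}.
N_0 = 3
N_1 = 3 + 3 = 6
N_2 = 3 + 6 = 9
Terms of depth exactly 2: N_2 − N_1 = 9 − 6 = 3.

3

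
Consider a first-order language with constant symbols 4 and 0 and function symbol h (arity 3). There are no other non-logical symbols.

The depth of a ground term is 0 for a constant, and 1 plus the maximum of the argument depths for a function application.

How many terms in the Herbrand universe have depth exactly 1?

8

Let N_k count ground terms of depth at most k. Each non-constant term of depth ≤ k is some function symbol applied to depth-≤(k−1) arguments, giving N_k = 2 + N_{k-1}^3.
N_0 = 2
N_1 = 2 + 2^3 = 10
Terms of depth exactly 1: N_1 − N_0 = 10 − 2 = 8.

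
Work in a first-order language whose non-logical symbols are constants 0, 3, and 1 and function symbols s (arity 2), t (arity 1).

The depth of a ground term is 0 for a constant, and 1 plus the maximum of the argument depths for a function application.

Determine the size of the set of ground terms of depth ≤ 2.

Let N_k count ground terms of depth at most k. Each non-constant term of depth ≤ k is some function symbol applied to depth-≤(k−1) arguments, giving N_k = 3 + N_{k-1}^2 + N_{k-1}.
N_0 = 3
N_1 = 3 + 3^2 + 3 = 15
N_2 = 3 + 15^2 + 15 = 243

243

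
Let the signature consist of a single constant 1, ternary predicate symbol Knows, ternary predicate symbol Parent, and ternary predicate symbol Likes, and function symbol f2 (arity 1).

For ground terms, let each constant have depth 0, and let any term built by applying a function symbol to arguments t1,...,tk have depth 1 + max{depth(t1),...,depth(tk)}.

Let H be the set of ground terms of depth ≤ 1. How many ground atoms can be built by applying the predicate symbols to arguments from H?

First count ground terms of depth ≤ 1.
Let N_k count ground terms of depth at most k. Each non-constant term of depth ≤ k is some function symbol applied to depth-≤(k−1) arguments, giving N_k = 1 + N_{k-1}.
N_0 = 1
N_1 = 1 + 1 = 2
So |H| = 2.
Ground atoms are formed by filling each argument slot of a predicate with a term from H, so an r-ary predicate gives |H|^r atoms:
  Knows: 2^3 = 8;  Parent: 2^3 = 8;  Likes: 2^3 = 8
Total ground atoms: 8 + 8 + 8 = 24.

24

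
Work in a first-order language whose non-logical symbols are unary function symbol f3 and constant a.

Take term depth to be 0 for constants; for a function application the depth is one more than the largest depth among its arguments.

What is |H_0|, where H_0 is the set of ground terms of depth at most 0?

Let N_k = |{terms of depth ≤ k}|. Then N_0 = 1 and N_k = 1 + N_{k-1} for k ≥ 1 (one summand per function symbol, arity giving the exponent).
N_0 = 1

1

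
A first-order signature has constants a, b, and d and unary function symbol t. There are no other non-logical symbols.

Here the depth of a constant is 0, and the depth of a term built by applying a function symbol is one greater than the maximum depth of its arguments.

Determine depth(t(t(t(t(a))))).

4

depth(t(a)) = 1 + depth(a) = 1 + 0 = 1
depth(t(t(a))) = 1 + depth(t(a)) = 1 + 1 = 2
depth(t(t(t(a)))) = 1 + depth(t(t(a))) = 1 + 2 = 3
depth(t(t(t(t(a))))) = 1 + depth(t(t(t(a)))) = 1 + 3 = 4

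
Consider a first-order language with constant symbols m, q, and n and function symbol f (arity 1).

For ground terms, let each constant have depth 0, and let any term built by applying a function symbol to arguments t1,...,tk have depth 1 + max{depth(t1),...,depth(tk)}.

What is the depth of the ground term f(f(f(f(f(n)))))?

depth(f(n)) = 1 + depth(n) = 1 + 0 = 1
depth(f(f(n))) = 1 + depth(f(n)) = 1 + 1 = 2
depth(f(f(f(n)))) = 1 + depth(f(f(n))) = 1 + 2 = 3
depth(f(f(f(f(n))))) = 1 + depth(f(f(f(n)))) = 1 + 3 = 4
depth(f(f(f(f(f(n)))))) = 1 + depth(f(f(f(f(n))))) = 1 + 4 = 5

5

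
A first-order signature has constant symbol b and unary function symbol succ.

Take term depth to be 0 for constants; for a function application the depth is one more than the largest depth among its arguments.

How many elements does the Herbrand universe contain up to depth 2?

3

Write N_k for the number of ground terms of depth ≤ k. A term of depth ≤ k is either a constant or a function symbol applied to arguments of depth ≤ k−1, so N_k = 1 + N_{k-1}.
N_0 = 1
N_1 = 1 + 1 = 2
N_2 = 1 + 2 = 3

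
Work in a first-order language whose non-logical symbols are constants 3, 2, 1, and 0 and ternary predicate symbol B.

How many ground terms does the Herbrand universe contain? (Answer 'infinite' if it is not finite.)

There are no function symbols, so every ground term is one of the 4 constants.
The Herbrand universe is {3, 2, 1, 0}, which is finite with 4 elements.

4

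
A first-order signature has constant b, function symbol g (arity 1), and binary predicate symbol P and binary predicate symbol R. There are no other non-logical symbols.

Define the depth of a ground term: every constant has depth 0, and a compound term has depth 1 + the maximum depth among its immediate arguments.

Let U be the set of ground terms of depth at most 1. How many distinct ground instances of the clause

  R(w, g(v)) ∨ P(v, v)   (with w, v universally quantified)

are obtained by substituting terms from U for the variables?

Ground terms of depth ≤ 1:
  Count level by level. With function symbols g/1, the terms of depth ≤ k are the 1 constant together with each function applied to depth-≤(k−1) tuples, so N_k = 1 + N_{k-1}.
  N_0 = 1
  N_1 = 1 + 1 = 2
  Explicitly: b, g(b).
So there are 2 ground terms available for substitution.
There are 2 variables to instantiate (w, v), each occurring in at least one literal, so different choices give different ground instances.
Number of ground instances = 2^2 = 4.

4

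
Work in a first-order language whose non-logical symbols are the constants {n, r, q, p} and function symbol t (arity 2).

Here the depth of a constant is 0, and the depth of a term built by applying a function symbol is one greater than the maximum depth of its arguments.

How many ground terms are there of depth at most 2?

404

Let N_k = |{terms of depth ≤ k}|. Then N_0 = 4 and N_k = 4 + N_{k-1}^2 for k ≥ 1 (one summand per function symbol, arity giving the exponent).
N_0 = 4
N_1 = 4 + 4^2 = 20
N_2 = 4 + 20^2 = 404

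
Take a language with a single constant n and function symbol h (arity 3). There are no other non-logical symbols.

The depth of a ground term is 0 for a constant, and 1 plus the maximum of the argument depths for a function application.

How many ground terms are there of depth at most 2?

Let N_k = |{terms of depth ≤ k}|. Then N_0 = 1 and N_k = 1 + N_{k-1}^3 for k ≥ 1 (one summand per function symbol, arity giving the exponent).
N_0 = 1
N_1 = 1 + 1^3 = 2
N_2 = 1 + 2^3 = 9
Explicitly: n, h(n, n, n), h(n, n, h(n, n, n)), h(n, h(n, n, n), n), h(n, h(n, n, n), h(n, n, n)), h(h(n, n, n), n, n), h(h(n, n, n), n, h(n, n, n)), h(h(n, n, n), h(n, n, n), n), h(h(n, n, n), h(n, n, n), h(n, n, n)).

9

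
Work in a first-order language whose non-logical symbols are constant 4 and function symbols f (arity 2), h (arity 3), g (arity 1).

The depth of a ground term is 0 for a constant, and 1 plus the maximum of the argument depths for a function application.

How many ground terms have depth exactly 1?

Let N_k = |{terms of depth ≤ k}|. Then N_0 = 1 and N_k = 1 + N_{k-1}^2 + N_{k-1}^3 + N_{k-1} for k ≥ 1 (one summand per function symbol, arity giving the exponent).
N_0 = 1
N_1 = 1 + 1^2 + 1^3 + 1 = 4
Terms of depth exactly 1: N_1 − N_0 = 4 − 1 = 3.

3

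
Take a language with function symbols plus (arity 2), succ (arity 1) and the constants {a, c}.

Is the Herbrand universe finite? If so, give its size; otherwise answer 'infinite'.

The signature has at least one function symbol (plus, arity 2) and at least one constant (a).
Iterating plus gives infinitely many distinct ground terms: a, plus(a, a), plus(plus(a, a), plus(a, a)), ...
So the Herbrand universe is infinite.

infinite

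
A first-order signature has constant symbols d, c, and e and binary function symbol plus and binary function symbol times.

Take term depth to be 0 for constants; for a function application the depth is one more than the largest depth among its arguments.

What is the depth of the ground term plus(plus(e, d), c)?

depth(plus(e, d)) = 1 + max(0, 0) = 1
depth(plus(plus(e, d), c)) = 1 + max(1, 0) = 2

2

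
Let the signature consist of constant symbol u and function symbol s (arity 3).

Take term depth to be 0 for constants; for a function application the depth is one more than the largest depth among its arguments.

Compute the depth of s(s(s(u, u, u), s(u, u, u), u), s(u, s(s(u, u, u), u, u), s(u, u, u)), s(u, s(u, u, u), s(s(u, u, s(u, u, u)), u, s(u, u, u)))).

depth(s(u, u, u)) = 1 + max(0, 0, 0) = 1
depth(s(s(u, u, u), s(u, u, u), u)) = 1 + max(1, 1, 0) = 2
depth(s(s(u, u, u), u, u)) = 1 + max(1, 0, 0) = 2
depth(s(u, s(s(u, u, u), u, u), s(u, u, u))) = 1 + max(0, 2, 1) = 3
depth(s(u, u, s(u, u, u))) = 1 + max(0, 0, 1) = 2
depth(s(s(u, u, s(u, u, u)), u, s(u, u, u))) = 1 + max(2, 0, 1) = 3
depth(s(u, s(u, u, u), s(s(u, u, s(u, u, u)), u, s(u, u, u)))) = 1 + max(0, 1, 3) = 4
depth(s(s(s(u, u, u), s(u, u, u), u), s(u, s(s(u, u, u), u, u), s(u, u, u)), s(u, s(u, u, u), s(s(u, u, s(u, u, u)), u, s(u, u, u))))) = 1 + max(2, 3, 4) = 5

5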